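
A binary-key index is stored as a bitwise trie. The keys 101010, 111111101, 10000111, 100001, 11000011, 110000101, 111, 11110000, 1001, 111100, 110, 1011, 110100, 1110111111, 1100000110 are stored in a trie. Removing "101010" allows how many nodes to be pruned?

3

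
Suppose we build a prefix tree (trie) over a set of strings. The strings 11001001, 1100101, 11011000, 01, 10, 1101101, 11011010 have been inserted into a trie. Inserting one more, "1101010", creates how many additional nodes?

3

The longest prefix of "1101010" already in the trie is "1101" (length 4).
New nodes needed: |"1101010"| − 4 = 7 − 4 = 3.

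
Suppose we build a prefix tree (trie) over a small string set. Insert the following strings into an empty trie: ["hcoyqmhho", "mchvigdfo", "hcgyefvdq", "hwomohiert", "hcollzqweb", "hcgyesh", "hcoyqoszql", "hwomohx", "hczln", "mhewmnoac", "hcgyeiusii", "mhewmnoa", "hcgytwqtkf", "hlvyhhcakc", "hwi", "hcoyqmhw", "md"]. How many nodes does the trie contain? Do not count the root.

83

Trace insertions, counting only characters that open a new branch:
  "hcoyqmhho" → 9 new (h, c, o, y, q, m, h, h, o)
  "mchvigdfo" → 9 new (m, c, h, v, i, g, d, f, o)
  "hcgyefvdq" → prefix "hc" already present; 7 new (g, y, e, f, v, d, q)
  "hwomohiert" → prefix "h" already present; 9 new (w, o, m, o, h, i, e, r, t)
  "hcollzqweb" → prefix "hco" already present; 7 new (l, l, z, q, w, e, b)
  "hcgyesh" → prefix "hcgye" already present; 2 new (s, h)
  "hcoyqoszql" → prefix "hcoyq" already present; 5 new (o, s, z, q, l)
  "hwomohx" → prefix "hwomoh" already present; 1 new (x)
  "hczln" → prefix "hc" already present; 3 new (z, l, n)
  "mhewmnoac" → prefix "m" already present; 8 new (h, e, w, m, n, o, a, c)
  "hcgyeiusii" → prefix "hcgye" already present; 5 new (i, u, s, i, i)
  "mhewmnoa" → prefix "mhewmnoa" already present; 0 new (none)
  "hcgytwqtkf" → prefix "hcgy" already present; 6 new (t, w, q, t, k, f)
  "hlvyhhcakc" → prefix "h" already present; 9 new (l, v, y, h, h, c, a, k, c)
  "hwi" → prefix "hw" already present; 1 new (i)
  "hcoyqmhw" → prefix "hcoyqmh" already present; 1 new (w)
  "md" → prefix "m" already present; 1 new (d)
Total nodes = 9 + 9 + 7 + 9 + 7 + 2 + 5 + 1 + 3 + 8 + 5 + 0 + 6 + 9 + 1 + 1 + 1 = 83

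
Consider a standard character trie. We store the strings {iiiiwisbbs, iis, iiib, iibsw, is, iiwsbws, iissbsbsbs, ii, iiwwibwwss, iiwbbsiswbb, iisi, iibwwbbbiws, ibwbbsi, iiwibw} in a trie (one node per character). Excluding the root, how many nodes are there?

Trace insertions, counting only characters that open a new branch:
  "iiiiwisbbs" → 10 new (i, i, i, i, w, i, s, b, b, s)
  "iis" → prefix "ii" already present; 1 new (s)
  "iiib" → prefix "iii" already present; 1 new (b)
  "iibsw" → prefix "ii" already present; 3 new (b, s, w)
  "is" → prefix "i" already present; 1 new (s)
  "iiwsbws" → prefix "ii" already present; 5 new (w, s, b, w, s)
  "iissbsbsbs" → prefix "iis" already present; 7 new (s, b, s, b, s, b, s)
  "ii" → prefix "ii" already present; 0 new (none)
  "iiwwibwwss" → prefix "iiw" already present; 7 new (w, i, b, w, w, s, s)
  "iiwbbsiswbb" → prefix "iiw" already present; 8 new (b, b, s, i, s, w, b, b)
  "iisi" → prefix "iis" already present; 1 new (i)
  "iibwwbbbiws" → prefix "iib" already present; 8 new (w, w, b, b, b, i, w, s)
  "ibwbbsi" → prefix "i" already present; 6 new (b, w, b, b, s, i)
  "iiwibw" → prefix "iiw" already present; 3 new (i, b, w)
Total nodes = 10 + 1 + 1 + 3 + 1 + 5 + 7 + 0 + 7 + 8 + 1 + 8 + 6 + 3 = 61

61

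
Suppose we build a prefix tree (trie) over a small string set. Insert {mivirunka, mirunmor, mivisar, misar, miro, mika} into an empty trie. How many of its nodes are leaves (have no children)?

Leaves are exactly the stored words that no other stored word extends.
Those words: "mika", "miro", "mirunmor", "misar", "mivirunka", "mivisar"
Leaf count: 6

6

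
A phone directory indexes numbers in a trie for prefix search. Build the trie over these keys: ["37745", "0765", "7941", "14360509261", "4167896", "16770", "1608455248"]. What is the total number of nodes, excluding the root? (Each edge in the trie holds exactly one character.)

43

For each word, the new-node count is its length minus the longest prefix already in the trie:
  "37745" → 5 new (3, 7, 7, 4, 5)
  "0765" → 4 new (0, 7, 6, 5)
  "7941" → 4 new (7, 9, 4, 1)
  "14360509261" → 11 new (1, 4, 3, 6, 0, 5, 0, 9, 2, 6, 1)
  "4167896" → 7 new (4, 1, 6, 7, 8, 9, 6)
  "16770" → prefix "1" already present; 4 new (6, 7, 7, 0)
  "1608455248" → prefix "16" already present; 8 new (0, 8, 4, 5, 5, 2, 4, 8)
Total nodes = 5 + 4 + 4 + 11 + 7 + 4 + 8 = 43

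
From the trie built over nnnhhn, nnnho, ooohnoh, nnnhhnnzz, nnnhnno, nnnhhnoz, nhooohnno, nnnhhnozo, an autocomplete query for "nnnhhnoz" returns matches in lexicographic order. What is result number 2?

nnnhhnozo

DFS of the "nnnhhnoz" subtree visits, in order: "nnnhhnoz", "nnnhhnozo"
The 2nd is nnnhhnozo.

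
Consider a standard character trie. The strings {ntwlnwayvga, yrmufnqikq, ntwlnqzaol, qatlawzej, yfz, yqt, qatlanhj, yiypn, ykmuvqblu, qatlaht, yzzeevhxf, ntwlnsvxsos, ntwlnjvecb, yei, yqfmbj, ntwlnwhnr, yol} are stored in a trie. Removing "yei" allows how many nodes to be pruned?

2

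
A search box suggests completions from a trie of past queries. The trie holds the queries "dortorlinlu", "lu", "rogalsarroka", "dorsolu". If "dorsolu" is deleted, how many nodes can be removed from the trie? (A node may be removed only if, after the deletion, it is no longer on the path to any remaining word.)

After clearing the end-marker at "dorsolu", prune upward until reaching a node still needed by another word.
The suffix "solu" (4 nodes) is used only by "dorsolu"; the node for "dor" still has the child "t", so pruning stops there.
Nodes removed: 4

4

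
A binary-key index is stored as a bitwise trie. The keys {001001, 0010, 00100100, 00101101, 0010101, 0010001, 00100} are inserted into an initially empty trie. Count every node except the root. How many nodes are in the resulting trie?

Insert word by word; a character creates a node only if that edge doesn't already exist:
  "001001" → 6 new (0, 0, 1, 0, 0, 1)
  "0010" → prefix "0010" already present; 0 new (none)
  "00100100" → prefix "001001" already present; 2 new (0, 0)
  "00101101" → prefix "0010" already present; 4 new (1, 1, 0, 1)
  "0010101" → prefix "00101" already present; 2 new (0, 1)
  "0010001" → prefix "00100" already present; 2 new (0, 1)
  "00100" → prefix "00100" already present; 0 new (none)
Total nodes = 6 + 0 + 2 + 4 + 2 + 2 + 0 = 16

16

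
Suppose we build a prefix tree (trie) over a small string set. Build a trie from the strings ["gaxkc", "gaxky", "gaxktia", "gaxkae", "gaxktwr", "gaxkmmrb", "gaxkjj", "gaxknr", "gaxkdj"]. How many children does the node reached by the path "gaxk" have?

Walk "gaxk" from the root, arriving at one node.
Distinct next characters after "gaxk": a, c, d, j, m, n, t, y.
That node has 8 child edges.

8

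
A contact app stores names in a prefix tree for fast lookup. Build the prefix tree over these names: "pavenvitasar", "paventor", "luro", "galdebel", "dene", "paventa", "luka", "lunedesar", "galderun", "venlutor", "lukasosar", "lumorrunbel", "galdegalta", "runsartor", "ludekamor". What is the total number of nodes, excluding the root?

87

For each word, the new-node count is its length minus the longest prefix already in the trie:
  "pavenvitasar" → 12 new (p, a, v, e, n, v, i, t, a, s, a, r)
  "paventor" → prefix "paven" already present; 3 new (t, o, r)
  "luro" → 4 new (l, u, r, o)
  "galdebel" → 8 new (g, a, l, d, e, b, e, l)
  "dene" → 4 new (d, e, n, e)
  "paventa" → prefix "pavent" already present; 1 new (a)
  "luka" → prefix "lu" already present; 2 new (k, a)
  "lunedesar" → prefix "lu" already present; 7 new (n, e, d, e, s, a, r)
  "galderun" → prefix "galde" already present; 3 new (r, u, n)
  "venlutor" → 8 new (v, e, n, l, u, t, o, r)
  "lukasosar" → prefix "luka" already present; 5 new (s, o, s, a, r)
  "lumorrunbel" → prefix "lu" already present; 9 new (m, o, r, r, u, n, b, e, l)
  "galdegalta" → prefix "galde" already present; 5 new (g, a, l, t, a)
  "runsartor" → 9 new (r, u, n, s, a, r, t, o, r)
  "ludekamor" → prefix "lu" already present; 7 new (d, e, k, a, m, o, r)
Total nodes = 12 + 3 + 4 + 8 + 4 + 1 + 2 + 7 + 3 + 8 + 5 + 9 + 5 + 9 + 7 = 87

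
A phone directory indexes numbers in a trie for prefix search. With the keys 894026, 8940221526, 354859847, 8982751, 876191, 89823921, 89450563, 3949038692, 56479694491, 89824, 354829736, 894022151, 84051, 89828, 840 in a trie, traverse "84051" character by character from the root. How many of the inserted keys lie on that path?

Traverse "84051" character by character; count nodes along the way that are marked as word ends.
Prefixes of the query that are stored words: "840", "84051"
Count: 2

2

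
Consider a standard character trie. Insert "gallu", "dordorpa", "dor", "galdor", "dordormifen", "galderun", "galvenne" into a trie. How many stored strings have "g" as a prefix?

Traverse to the node for "g", then collect every word in that subtree.
Words under "g": galderun, galdor, gallu, galvenne
Count: 4

4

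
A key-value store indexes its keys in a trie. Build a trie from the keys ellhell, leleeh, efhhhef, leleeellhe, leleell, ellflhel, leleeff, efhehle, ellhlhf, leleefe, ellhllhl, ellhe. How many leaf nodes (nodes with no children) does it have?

11

A leaf is a node with no children — equivalently, the end of a word that is not a proper prefix of any other stored word.
Those words: "efhehle", "efhhhef", "ellflhel", "ellhell", "ellhlhf", "ellhllhl", "leleeellhe", "leleefe", "leleeff", "leleeh", "leleell"
Leaf count: 11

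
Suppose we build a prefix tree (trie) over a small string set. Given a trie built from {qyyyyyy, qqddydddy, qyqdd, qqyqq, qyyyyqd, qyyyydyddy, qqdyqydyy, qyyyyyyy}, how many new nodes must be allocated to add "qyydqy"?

3

The longest prefix of "qyydqy" already in the trie is "qyy" (length 3).
New nodes needed: |"qyydqy"| − 3 = 6 − 3 = 3.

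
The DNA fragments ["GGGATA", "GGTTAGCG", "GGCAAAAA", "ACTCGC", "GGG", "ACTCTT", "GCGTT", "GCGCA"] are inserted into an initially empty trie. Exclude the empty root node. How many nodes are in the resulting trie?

Trace insertions, counting only characters that open a new branch:
  "GGGATA" → 6 new (G, G, G, A, T, A)
  "GGTTAGCG" → prefix "GG" already present; 6 new (T, T, A, G, C, G)
  "GGCAAAAA" → prefix "GG" already present; 6 new (C, A, A, A, A, A)
  "ACTCGC" → 6 new (A, C, T, C, G, C)
  "GGG" → prefix "GGG" already present; 0 new (none)
  "ACTCTT" → prefix "ACTC" already present; 2 new (T, T)
  "GCGTT" → prefix "G" already present; 4 new (C, G, T, T)
  "GCGCA" → prefix "GCG" already present; 2 new (C, A)
Total nodes = 6 + 6 + 6 + 6 + 0 + 2 + 4 + 2 = 32

32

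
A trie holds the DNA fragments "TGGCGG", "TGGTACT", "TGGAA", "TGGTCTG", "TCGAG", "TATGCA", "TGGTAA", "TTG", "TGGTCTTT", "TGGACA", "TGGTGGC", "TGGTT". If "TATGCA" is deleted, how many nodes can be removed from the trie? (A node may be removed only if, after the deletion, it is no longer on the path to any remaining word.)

5

Walk "TATGCA" from the leaf back toward the root, removing each node that no remaining word uses.
The suffix "ATGCA" (5 nodes) is used only by "TATGCA"; the node for "T" still has the child "G", so pruning stops there.
Nodes removed: 5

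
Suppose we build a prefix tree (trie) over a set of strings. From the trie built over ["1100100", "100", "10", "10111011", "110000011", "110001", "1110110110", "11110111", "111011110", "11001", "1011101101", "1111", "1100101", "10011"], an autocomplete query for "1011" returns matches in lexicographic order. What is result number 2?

1011101101

DFS of the "1011" subtree visits, in order: "10111011", "1011101101"
The 2nd is 1011101101.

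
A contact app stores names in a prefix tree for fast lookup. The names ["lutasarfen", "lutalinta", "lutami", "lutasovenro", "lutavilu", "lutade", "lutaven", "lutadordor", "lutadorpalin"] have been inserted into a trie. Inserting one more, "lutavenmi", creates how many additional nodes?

Walking "lutavenmi" from the root, the first 7 characters ("lutaven") follow existing edges; "m" is the first miss.
Each of the 2 remaining characters creates one node.

2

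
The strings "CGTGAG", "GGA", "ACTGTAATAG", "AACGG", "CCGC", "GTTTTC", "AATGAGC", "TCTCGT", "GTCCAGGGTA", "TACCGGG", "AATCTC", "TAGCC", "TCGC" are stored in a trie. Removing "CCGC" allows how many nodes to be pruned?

3

After clearing the end-marker at "CCGC", prune upward until reaching a node still needed by another word.
The suffix "CGC" (3 nodes) is used only by "CCGC"; the node for "C" still has the child "G", so pruning stops there.
Nodes removed: 3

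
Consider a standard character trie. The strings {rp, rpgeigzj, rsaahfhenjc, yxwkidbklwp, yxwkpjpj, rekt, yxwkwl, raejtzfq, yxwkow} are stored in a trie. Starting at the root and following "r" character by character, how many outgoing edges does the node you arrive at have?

4

Follow the path "r" to its node, then look at its outgoing edges.
Characters that immediately follow "r" among the stored strings: {a, e, p, s}.
That node has 4 child edges.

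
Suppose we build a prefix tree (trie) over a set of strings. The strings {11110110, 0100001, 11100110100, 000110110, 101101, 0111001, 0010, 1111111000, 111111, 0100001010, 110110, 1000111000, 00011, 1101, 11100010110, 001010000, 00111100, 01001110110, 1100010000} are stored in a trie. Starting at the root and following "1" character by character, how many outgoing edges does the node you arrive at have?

2

The children of the "1" node are the distinct next characters among strings starting with "1".
Characters that immediately follow "1" among the stored strings: {0, 1}.
That node has 2 child edges.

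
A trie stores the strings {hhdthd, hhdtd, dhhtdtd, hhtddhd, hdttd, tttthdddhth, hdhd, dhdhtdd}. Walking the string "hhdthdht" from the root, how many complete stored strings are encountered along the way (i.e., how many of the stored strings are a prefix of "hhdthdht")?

1

Walk "hhdthdht" from the root; an end-of-word marker is hit whenever a stored word is a prefix of "hhdthdht".
Prefixes of the query that are stored words: "hhdthd"
Count: 1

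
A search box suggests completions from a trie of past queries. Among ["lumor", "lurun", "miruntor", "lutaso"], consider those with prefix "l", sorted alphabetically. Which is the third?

Words with prefix "l", in lexicographic order: "lumor", "lurun", "lutaso"
The 3rd is lutaso.

lutaso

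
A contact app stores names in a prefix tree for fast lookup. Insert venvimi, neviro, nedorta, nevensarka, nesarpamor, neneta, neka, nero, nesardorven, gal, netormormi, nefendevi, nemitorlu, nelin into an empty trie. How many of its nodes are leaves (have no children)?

14

A leaf is a node with no children — equivalently, the end of a word that is not a proper prefix of any other stored word.
Those words: "gal", "nedorta", "nefendevi", "neka", "nelin", "nemitorlu", "neneta", "nero", "nesardorven", "nesarpamor", "netormormi", "nevensarka", "neviro", "venvimi"
Leaf count: 14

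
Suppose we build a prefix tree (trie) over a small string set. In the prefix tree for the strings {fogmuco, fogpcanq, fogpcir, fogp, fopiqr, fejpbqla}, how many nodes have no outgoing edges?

5

A leaf is a node with no children — equivalently, the end of a word that is not a proper prefix of any other stored word.
Those words: "fejpbqla", "fogmuco", "fogpcanq", "fogpcir", "fopiqr"
Leaf count: 5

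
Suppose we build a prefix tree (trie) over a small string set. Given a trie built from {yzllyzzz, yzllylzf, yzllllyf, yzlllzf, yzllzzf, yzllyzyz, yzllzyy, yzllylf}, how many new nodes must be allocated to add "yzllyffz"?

3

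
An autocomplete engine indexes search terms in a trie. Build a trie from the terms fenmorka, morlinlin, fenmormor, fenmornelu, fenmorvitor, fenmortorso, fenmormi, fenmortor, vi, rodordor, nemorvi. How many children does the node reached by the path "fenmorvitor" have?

The children of the "fenmorvitor" node are the distinct next characters among strings starting with "fenmorvitor".
No stored string extends past "fenmorvitor".
That node has 0 child edges.

0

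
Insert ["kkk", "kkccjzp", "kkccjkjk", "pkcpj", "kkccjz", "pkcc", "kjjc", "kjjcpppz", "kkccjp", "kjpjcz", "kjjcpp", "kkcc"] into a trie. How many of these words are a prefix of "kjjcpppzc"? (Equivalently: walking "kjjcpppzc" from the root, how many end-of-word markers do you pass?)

3

Traverse "kjjcpppzc" character by character; count nodes along the way that are marked as word ends.
Prefixes of the query that are stored words: "kjjc", "kjjcpp", "kjjcpppz"
Count: 3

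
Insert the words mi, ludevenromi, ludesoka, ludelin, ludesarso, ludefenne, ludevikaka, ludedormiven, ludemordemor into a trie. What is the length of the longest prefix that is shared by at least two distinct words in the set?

5

Look for the deepest trie node that still has at least two words in its subtree.
e.g. "ludesarso" and "ludesoka" share the prefix "ludes" of length 5; no pair shares a longer one.
Longest shared-prefix length: 5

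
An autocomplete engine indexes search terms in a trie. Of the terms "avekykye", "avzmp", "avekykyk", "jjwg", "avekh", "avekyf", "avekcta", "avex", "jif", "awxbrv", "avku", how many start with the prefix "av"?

Filter for entries beginning with "av":
Words under "av": avekcta, avekh, avekyf, avekykye, avekykyk, avex, avku, avzmp
Count: 8

8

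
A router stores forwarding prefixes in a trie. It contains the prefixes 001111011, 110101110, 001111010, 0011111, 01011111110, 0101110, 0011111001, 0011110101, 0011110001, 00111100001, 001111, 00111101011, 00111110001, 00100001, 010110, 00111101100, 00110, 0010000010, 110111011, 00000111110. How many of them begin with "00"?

15

Traverse to the node for "00", then collect every word in that subtree.
Words under "00": 00000111110, 0010000010, 00100001, 00110, 001111, 00111100001, 0011110001, 001111010, 0011110101, 00111101011, 001111011, 00111101100, 0011111, 00111110001, 0011111001
Count: 15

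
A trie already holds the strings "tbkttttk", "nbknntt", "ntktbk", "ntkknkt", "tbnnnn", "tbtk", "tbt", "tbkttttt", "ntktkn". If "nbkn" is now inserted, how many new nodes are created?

0

"nbkn" is already a full path in the trie; only an end-marker is added.
No new nodes are needed: 0.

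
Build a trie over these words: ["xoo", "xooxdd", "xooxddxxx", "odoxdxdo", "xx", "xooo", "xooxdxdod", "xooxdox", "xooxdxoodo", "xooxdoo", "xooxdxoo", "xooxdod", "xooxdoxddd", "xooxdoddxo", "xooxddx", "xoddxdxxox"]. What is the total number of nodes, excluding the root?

45

Trace insertions, counting only characters that open a new branch:
  "xoo" → 3 new (x, o, o)
  "xooxdd" → prefix "xoo" already present; 3 new (x, d, d)
  "xooxddxxx" → prefix "xooxdd" already present; 3 new (x, x, x)
  "odoxdxdo" → 8 new (o, d, o, x, d, x, d, o)
  "xx" → prefix "x" already present; 1 new (x)
  "xooo" → prefix "xoo" already present; 1 new (o)
  "xooxdxdod" → prefix "xooxd" already present; 4 new (x, d, o, d)
  "xooxdox" → prefix "xooxd" already present; 2 new (o, x)
  "xooxdxoodo" → prefix "xooxdx" already present; 4 new (o, o, d, o)
  "xooxdoo" → prefix "xooxdo" already present; 1 new (o)
  "xooxdxoo" → prefix "xooxdxoo" already present; 0 new (none)
  "xooxdod" → prefix "xooxdo" already present; 1 new (d)
  "xooxdoxddd" → prefix "xooxdox" already present; 3 new (d, d, d)
  "xooxdoddxo" → prefix "xooxdod" already present; 3 new (d, x, o)
  "xooxddx" → prefix "xooxddx" already present; 0 new (none)
  "xoddxdxxox" → prefix "xo" already present; 8 new (d, d, x, d, x, x, o, x)
Total nodes = 3 + 3 + 3 + 8 + 1 + 1 + 4 + 2 + 4 + 1 + 0 + 1 + 3 + 3 + 0 + 8 = 45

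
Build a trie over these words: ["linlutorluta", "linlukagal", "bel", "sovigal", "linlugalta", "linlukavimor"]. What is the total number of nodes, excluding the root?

37

Count nodes per top-level branch (shared prefixes stored once):
  'b'-branch (bel): 3 nodes
  'l'-branch (linlugalta, linlukagal, linlukavimor, linlutorluta): 27 nodes
  's'-branch (sovigal): 7 nodes
Sum: 37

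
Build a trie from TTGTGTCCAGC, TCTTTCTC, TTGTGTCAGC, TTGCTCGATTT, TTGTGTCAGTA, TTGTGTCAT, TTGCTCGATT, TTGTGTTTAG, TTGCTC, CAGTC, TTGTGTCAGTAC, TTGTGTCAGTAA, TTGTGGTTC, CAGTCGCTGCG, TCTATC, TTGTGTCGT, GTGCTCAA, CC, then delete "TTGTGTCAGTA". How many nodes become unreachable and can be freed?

Walk "TTGTGTCAGTA" from the leaf back toward the root, removing each node that no remaining word uses.
Every node on "TTGTGTCAGTA" is still needed (e.g. by "TTGTGTCAGTAC"), so nothing is freed.
Nodes removed: 0

0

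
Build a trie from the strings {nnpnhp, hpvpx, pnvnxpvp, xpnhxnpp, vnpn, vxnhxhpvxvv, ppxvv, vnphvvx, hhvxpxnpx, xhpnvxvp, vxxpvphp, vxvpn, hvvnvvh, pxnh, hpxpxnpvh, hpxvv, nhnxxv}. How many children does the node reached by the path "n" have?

2

Follow the path "n" to its node, then look at its outgoing edges.
Distinct next characters after "n": h, n.
That node has 2 child edges.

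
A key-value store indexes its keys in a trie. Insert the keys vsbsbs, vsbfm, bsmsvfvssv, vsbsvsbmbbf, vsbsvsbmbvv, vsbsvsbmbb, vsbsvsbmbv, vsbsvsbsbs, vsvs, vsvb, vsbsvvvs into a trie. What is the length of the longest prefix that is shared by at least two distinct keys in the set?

10

Look for the deepest trie node that still has at least two words in its subtree.
"vsbsvsbmbb" and "vsbsvsbmbbf" agree on "vsbsvsbmbb" (10 characters) before diverging; nothing deeper is shared.
Longest shared-prefix length: 10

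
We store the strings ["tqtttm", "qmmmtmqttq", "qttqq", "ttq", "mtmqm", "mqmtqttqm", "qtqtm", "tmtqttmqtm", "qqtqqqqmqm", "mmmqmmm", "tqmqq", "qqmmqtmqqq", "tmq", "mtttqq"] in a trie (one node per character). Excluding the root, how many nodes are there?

Trace insertions, counting only characters that open a new branch:
  "tqtttm" → 6 new (t, q, t, t, t, m)
  "qmmmtmqttq" → 10 new (q, m, m, m, t, m, q, t, t, q)
  "qttqq" → prefix "q" already present; 4 new (t, t, q, q)
  "ttq" → prefix "t" already present; 2 new (t, q)
  "mtmqm" → 5 new (m, t, m, q, m)
  "mqmtqttqm" → prefix "m" already present; 8 new (q, m, t, q, t, t, q, m)
  "qtqtm" → prefix "qt" already present; 3 new (q, t, m)
  "tmtqttmqtm" → prefix "t" already present; 9 new (m, t, q, t, t, m, q, t, m)
  "qqtqqqqmqm" → prefix "q" already present; 9 new (q, t, q, q, q, q, m, q, m)
  "mmmqmmm" → prefix "m" already present; 6 new (m, m, q, m, m, m)
  "tqmqq" → prefix "tq" already present; 3 new (m, q, q)
  "qqmmqtmqqq" → prefix "qq" already present; 8 new (m, m, q, t, m, q, q, q)
  "tmq" → prefix "tm" already present; 1 new (q)
  "mtttqq" → prefix "mt" already present; 4 new (t, t, q, q)
Total nodes = 6 + 10 + 4 + 2 + 5 + 8 + 3 + 9 + 9 + 6 + 3 + 8 + 1 + 4 = 78

78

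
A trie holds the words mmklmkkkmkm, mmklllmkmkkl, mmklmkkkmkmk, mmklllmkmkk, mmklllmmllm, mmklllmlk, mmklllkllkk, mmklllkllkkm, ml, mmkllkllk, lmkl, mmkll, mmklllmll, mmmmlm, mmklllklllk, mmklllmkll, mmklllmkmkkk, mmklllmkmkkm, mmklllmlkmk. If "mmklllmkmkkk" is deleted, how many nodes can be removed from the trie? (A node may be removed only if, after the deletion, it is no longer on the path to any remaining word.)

A node on "mmklllmkmkkk"'s path can go only if nothing else ends at it or branches off below it.
The suffix "k" (1 node) is used only by "mmklllmkmkkk"; the node for "mmklllmkmkk" still has the child "l", so pruning stops there.
Nodes removed: 1

1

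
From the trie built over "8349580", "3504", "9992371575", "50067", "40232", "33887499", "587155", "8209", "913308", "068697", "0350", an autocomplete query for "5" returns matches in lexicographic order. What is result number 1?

50067

DFS of the "5" subtree visits, in order: "50067", "587155"
The 1st is 50067.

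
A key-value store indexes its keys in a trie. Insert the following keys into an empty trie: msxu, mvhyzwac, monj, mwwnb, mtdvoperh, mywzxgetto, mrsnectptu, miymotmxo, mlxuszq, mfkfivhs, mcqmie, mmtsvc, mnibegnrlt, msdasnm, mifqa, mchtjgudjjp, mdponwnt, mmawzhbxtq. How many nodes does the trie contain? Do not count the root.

116

Count nodes per top-level branch (shared prefixes stored once):
  'm'-branch (mchtjgudjjp, mcqmie, mdponwnt, mfkfivhs, mifqa, miymotmxo, mlxuszq, mmawzhbxtq, mmtsvc, mnibegnrlt, monj, mrsnectptu, msdasnm, msxu, mtdvoperh, mvhyzwac, mwwnb, mywzxgetto): 116 nodes
Sum: 116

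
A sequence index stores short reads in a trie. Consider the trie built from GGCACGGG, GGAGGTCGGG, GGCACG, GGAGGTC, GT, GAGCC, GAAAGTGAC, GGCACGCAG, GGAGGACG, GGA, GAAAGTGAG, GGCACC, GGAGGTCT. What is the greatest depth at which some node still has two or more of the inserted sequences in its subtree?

The deepest shared node is where two words last agree before diverging.
"GAAAGTGAC" and "GAAAGTGAG" agree on "GAAAGTGA" (8 characters) before diverging; nothing deeper is shared.
Longest shared-prefix length: 8

8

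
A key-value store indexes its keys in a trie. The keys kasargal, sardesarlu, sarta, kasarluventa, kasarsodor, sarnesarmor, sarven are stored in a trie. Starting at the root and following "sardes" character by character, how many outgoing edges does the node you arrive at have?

1

The children of the "sardes" node are the distinct next characters among strings starting with "sardes".
Characters that immediately follow "sardes" among the stored strings: {a}.
That node has 1 child edge.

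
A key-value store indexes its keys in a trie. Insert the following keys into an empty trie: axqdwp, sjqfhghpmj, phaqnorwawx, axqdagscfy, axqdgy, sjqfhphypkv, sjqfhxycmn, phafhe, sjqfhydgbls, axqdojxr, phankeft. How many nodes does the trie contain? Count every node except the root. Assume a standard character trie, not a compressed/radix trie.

Insert word by word; a character creates a node only if that edge doesn't already exist:
  "axqdwp" → 6 new (a, x, q, d, w, p)
  "sjqfhghpmj" → 10 new (s, j, q, f, h, g, h, p, m, j)
  "phaqnorwawx" → 11 new (p, h, a, q, n, o, r, w, a, w, x)
  "axqdagscfy" → prefix "axqd" already present; 6 new (a, g, s, c, f, y)
  "axqdgy" → prefix "axqd" already present; 2 new (g, y)
  "sjqfhphypkv" → prefix "sjqfh" already present; 6 new (p, h, y, p, k, v)
  "sjqfhxycmn" → prefix "sjqfh" already present; 5 new (x, y, c, m, n)
  "phafhe" → prefix "pha" already present; 3 new (f, h, e)
  "sjqfhydgbls" → prefix "sjqfh" already present; 6 new (y, d, g, b, l, s)
  "axqdojxr" → prefix "axqd" already present; 4 new (o, j, x, r)
  "phankeft" → prefix "pha" already present; 5 new (n, k, e, f, t)
Total nodes = 6 + 10 + 11 + 6 + 2 + 6 + 5 + 3 + 6 + 4 + 5 = 64

64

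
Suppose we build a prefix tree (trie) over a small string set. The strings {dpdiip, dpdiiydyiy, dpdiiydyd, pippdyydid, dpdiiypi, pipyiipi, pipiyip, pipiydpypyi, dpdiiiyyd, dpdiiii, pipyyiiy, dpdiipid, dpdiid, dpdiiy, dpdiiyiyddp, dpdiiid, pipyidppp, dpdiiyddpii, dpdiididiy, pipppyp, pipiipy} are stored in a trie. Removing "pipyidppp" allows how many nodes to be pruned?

After clearing the end-marker at "pipyidppp", prune upward until reaching a node still needed by another word.
The suffix "dppp" (4 nodes) is used only by "pipyidppp"; the node for "pipyi" still has the child "i", so pruning stops there.
Nodes removed: 4

4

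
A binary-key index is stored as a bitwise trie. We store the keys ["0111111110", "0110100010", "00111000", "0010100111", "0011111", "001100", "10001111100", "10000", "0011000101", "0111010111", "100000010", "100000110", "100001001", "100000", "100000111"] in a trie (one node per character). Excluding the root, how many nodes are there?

69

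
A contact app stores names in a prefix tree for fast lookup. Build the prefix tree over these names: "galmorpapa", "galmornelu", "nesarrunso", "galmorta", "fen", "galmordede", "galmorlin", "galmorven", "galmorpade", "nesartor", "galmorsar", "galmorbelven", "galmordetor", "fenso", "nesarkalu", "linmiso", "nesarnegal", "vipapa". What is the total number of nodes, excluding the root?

80

Trace insertions, counting only characters that open a new branch:
  "galmorpapa" → 10 new (g, a, l, m, o, r, p, a, p, a)
  "galmornelu" → prefix "galmor" already present; 4 new (n, e, l, u)
  "nesarrunso" → 10 new (n, e, s, a, r, r, u, n, s, o)
  "galmorta" → prefix "galmor" already present; 2 new (t, a)
  "fen" → 3 new (f, e, n)
  "galmordede" → prefix "galmor" already present; 4 new (d, e, d, e)
  "galmorlin" → prefix "galmor" already present; 3 new (l, i, n)
  "galmorven" → prefix "galmor" already present; 3 new (v, e, n)
  "galmorpade" → prefix "galmorpa" already present; 2 new (d, e)
  "nesartor" → prefix "nesar" already present; 3 new (t, o, r)
  "galmorsar" → prefix "galmor" already present; 3 new (s, a, r)
  "galmorbelven" → prefix "galmor" already present; 6 new (b, e, l, v, e, n)
  "galmordetor" → prefix "galmorde" already present; 3 new (t, o, r)
  "fenso" → prefix "fen" already present; 2 new (s, o)
  "nesarkalu" → prefix "nesar" already present; 4 new (k, a, l, u)
  "linmiso" → 7 new (l, i, n, m, i, s, o)
  "nesarnegal" → prefix "nesar" already present; 5 new (n, e, g, a, l)
  "vipapa" → 6 new (v, i, p, a, p, a)
Total nodes = 10 + 4 + 10 + 2 + 3 + 4 + 3 + 3 + 2 + 3 + 3 + 6 + 3 + 2 + 4 + 7 + 5 + 6 = 80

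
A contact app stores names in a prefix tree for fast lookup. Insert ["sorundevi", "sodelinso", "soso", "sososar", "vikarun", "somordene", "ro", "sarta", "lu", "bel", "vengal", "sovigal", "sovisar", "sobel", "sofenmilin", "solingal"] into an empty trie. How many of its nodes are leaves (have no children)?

15

Leaves are exactly the stored words that no other stored word extends.
Those words: "bel", "lu", "ro", "sarta", "sobel", "sodelinso", "sofenmilin", "solingal", "somordene", "sorundevi", "sososar", "sovigal", "sovisar", "vengal", "vikarun"
Leaf count: 15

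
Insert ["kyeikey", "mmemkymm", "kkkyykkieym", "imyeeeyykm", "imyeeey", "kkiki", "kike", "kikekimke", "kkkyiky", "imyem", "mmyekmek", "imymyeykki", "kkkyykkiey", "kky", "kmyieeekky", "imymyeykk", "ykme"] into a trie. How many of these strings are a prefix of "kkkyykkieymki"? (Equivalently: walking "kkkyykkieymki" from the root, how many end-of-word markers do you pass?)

2

Check each prefix of "kkkyykkieymki" against the stored set — each match is an end-marker on the path.
Prefixes of the query that are stored words: "kkkyykkiey", "kkkyykkieym"
Count: 2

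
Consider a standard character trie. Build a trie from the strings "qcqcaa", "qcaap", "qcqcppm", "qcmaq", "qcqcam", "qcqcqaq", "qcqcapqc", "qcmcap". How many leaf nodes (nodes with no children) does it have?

A leaf is a node with no children — equivalently, the end of a word that is not a proper prefix of any other stored word.
Those words: "qcaap", "qcmaq", "qcmcap", "qcqcaa", "qcqcam", "qcqcapqc", "qcqcppm", "qcqcqaq"
Leaf count: 8

8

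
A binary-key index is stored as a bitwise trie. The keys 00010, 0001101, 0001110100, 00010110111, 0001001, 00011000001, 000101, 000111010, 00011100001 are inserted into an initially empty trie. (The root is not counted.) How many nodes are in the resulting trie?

For each word, the new-node count is its length minus the longest prefix already in the trie:
  "00010" → 5 new (0, 0, 0, 1, 0)
  "0001101" → prefix "0001" already present; 3 new (1, 0, 1)
  "0001110100" → prefix "00011" already present; 5 new (1, 0, 1, 0, 0)
  "00010110111" → prefix "00010" already present; 6 new (1, 1, 0, 1, 1, 1)
  "0001001" → prefix "00010" already present; 2 new (0, 1)
  "00011000001" → prefix "000110" already present; 5 new (0, 0, 0, 0, 1)
  "000101" → prefix "000101" already present; 0 new (none)
  "000111010" → prefix "000111010" already present; 0 new (none)
  "00011100001" → prefix "0001110" already present; 4 new (0, 0, 0, 1)
Total nodes = 5 + 3 + 5 + 6 + 2 + 5 + 0 + 0 + 4 = 30

30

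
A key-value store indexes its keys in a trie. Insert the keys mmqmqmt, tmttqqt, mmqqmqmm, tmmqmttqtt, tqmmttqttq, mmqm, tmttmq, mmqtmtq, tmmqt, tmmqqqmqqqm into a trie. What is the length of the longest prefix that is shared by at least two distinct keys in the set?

4

The deepest shared node is where two words last agree before diverging.
e.g. "mmqm" and "mmqmqmt" share the prefix "mmqm" of length 4; no pair shares a longer one.
Longest shared-prefix length: 4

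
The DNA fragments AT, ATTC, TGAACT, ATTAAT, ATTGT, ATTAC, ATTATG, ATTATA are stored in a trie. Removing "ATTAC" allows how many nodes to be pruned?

1

Walk "ATTAC" from the leaf back toward the root, removing each node that no remaining word uses.
The suffix "C" (1 node) is used only by "ATTAC"; the node for "ATTA" still has the child "A", so pruning stops there.
Nodes removed: 1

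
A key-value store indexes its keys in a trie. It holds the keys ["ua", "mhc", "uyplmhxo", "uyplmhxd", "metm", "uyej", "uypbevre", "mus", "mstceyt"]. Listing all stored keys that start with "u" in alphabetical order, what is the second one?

uyej

DFS of the "u" subtree visits, in order: "ua", "uyej", "uypbevre", "uyplmhxd", "uyplmhxo"
Position 2: uyej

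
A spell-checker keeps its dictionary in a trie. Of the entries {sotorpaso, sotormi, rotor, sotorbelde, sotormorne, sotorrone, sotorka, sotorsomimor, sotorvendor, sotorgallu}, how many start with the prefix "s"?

9

Traverse to the node for "s", then collect every word in that subtree.
Matches: "sotorbelde", "sotorgallu", "sotorka", "sotormi", "sotormorne", "sotorpaso", "sotorrone", "sotorsomimor", "sotorvendor"
Count: 9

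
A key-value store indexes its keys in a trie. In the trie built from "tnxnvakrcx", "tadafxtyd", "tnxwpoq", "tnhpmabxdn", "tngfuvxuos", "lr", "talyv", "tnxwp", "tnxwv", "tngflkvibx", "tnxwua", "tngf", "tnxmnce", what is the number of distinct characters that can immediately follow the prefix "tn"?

The children of the "tn" node are the distinct next characters among strings starting with "tn".
Characters that immediately follow "tn" among the stored strings: {g, h, x}.
That node has 3 child edges.

3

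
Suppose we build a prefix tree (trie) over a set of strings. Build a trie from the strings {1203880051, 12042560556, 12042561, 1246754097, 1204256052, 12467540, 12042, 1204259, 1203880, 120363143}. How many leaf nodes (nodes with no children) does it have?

7

Leaves are exactly the stored words that no other stored word extends.
Those words: "120363143", "1203880051", "1204256052", "12042560556", "12042561", "1204259", "1246754097"
Leaf count: 7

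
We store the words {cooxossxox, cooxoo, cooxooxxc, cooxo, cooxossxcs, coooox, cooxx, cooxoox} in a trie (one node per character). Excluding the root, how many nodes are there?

20

Insert word by word; a character creates a node only if that edge doesn't already exist:
  "cooxossxox" → 10 new (c, o, o, x, o, s, s, x, o, x)
  "cooxoo" → prefix "cooxo" already present; 1 new (o)
  "cooxooxxc" → prefix "cooxoo" already present; 3 new (x, x, c)
  "cooxo" → prefix "cooxo" already present; 0 new (none)
  "cooxossxcs" → prefix "cooxossx" already present; 2 new (c, s)
  "coooox" → prefix "coo" already present; 3 new (o, o, x)
  "cooxx" → prefix "coox" already present; 1 new (x)
  "cooxoox" → prefix "cooxoox" already present; 0 new (none)
Total nodes = 10 + 1 + 3 + 0 + 2 + 3 + 1 + 0 = 20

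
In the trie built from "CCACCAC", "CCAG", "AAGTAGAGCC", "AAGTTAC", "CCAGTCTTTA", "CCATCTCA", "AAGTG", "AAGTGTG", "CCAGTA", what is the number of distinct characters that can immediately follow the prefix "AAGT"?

3

The children of the "AAGT" node are the distinct next characters among strings starting with "AAGT".
Distinct next characters after "AAGT": A, G, T.
That node has 3 child edges.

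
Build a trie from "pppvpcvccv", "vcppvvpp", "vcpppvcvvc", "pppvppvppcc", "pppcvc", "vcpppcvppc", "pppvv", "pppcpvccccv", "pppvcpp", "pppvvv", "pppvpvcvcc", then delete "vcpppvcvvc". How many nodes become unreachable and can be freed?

Walk "vcpppvcvvc" from the leaf back toward the root, removing each node that no remaining word uses.
The suffix "vcvvc" (5 nodes) is used only by "vcpppvcvvc"; the node for "vcppp" still has the child "c", so pruning stops there.
Nodes removed: 5

5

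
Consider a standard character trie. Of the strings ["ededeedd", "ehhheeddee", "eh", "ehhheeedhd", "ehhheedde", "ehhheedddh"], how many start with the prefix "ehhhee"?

4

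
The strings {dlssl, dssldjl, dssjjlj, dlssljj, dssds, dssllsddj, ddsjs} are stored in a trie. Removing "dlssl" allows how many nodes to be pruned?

A node on "dlssl"'s path can go only if nothing else ends at it or branches off below it.
Every node on "dlssl" is still needed (e.g. by "dlssljj"), so nothing is freed.
Nodes removed: 0

0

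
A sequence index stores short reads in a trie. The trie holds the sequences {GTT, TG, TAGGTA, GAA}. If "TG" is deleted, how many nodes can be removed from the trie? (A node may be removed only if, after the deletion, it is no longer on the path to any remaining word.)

After clearing the end-marker at "TG", prune upward until reaching a node still needed by another word.
The suffix "G" (1 node) is used only by "TG"; the node for "T" still has the child "A", so pruning stops there.
Nodes removed: 1

1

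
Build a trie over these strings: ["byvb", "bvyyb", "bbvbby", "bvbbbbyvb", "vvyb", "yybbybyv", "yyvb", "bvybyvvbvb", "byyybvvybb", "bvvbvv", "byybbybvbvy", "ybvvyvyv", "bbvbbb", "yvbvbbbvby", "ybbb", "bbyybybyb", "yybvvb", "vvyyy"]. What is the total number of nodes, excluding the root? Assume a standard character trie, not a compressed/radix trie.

92

Insert word by word; a character creates a node only if that edge doesn't already exist:
  "byvb" → 4 new (b, y, v, b)
  "bvyyb" → prefix "b" already present; 4 new (v, y, y, b)
  "bbvbby" → prefix "b" already present; 5 new (b, v, b, b, y)
  "bvbbbbyvb" → prefix "bv" already present; 7 new (b, b, b, b, y, v, b)
  "vvyb" → 4 new (v, v, y, b)
  "yybbybyv" → 8 new (y, y, b, b, y, b, y, v)
  "yyvb" → prefix "yy" already present; 2 new (v, b)
  "bvybyvvbvb" → prefix "bvy" already present; 7 new (b, y, v, v, b, v, b)
  "byyybvvybb" → prefix "by" already present; 8 new (y, y, b, v, v, y, b, b)
  "bvvbvv" → prefix "bv" already present; 4 new (v, b, v, v)
  "byybbybvbvy" → prefix "byy" already present; 8 new (b, b, y, b, v, b, v, y)
  "ybvvyvyv" → prefix "y" already present; 7 new (b, v, v, y, v, y, v)
  "bbvbbb" → prefix "bbvbb" already present; 1 new (b)
  "yvbvbbbvby" → prefix "y" already present; 9 new (v, b, v, b, b, b, v, b, y)
  "ybbb" → prefix "yb" already present; 2 new (b, b)
  "bbyybybyb" → prefix "bb" already present; 7 new (y, y, b, y, b, y, b)
  "yybvvb" → prefix "yyb" already present; 3 new (v, v, b)
  "vvyyy" → prefix "vvy" already present; 2 new (y, y)
Total nodes = 4 + 4 + 5 + 7 + 4 + 8 + 2 + 7 + 8 + 4 + 8 + 7 + 1 + 9 + 2 + 7 + 3 + 2 = 92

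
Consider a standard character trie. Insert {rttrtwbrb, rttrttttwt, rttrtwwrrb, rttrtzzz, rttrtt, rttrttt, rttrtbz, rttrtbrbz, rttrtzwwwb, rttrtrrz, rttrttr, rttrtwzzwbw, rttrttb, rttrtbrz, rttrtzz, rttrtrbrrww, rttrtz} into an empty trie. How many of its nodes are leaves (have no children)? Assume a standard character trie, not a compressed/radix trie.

13

A leaf is a node with no children — equivalently, the end of a word that is not a proper prefix of any other stored word.
Those words: "rttrtbrbz", "rttrtbrz", "rttrtbz", "rttrtrbrrww", "rttrtrrz", "rttrttb", "rttrttr", "rttrttttwt", "rttrtwbrb", "rttrtwwrrb", "rttrtwzzwbw", "rttrtzwwwb", "rttrtzzz"
Leaf count: 13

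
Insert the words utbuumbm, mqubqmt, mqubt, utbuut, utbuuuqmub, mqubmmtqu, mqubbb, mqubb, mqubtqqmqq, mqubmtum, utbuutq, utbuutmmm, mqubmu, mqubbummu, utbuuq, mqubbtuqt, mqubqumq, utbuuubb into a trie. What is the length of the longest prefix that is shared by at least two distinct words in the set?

6

Look for the deepest trie node that still has at least two words in its subtree.
"utbuut" and "utbuutmmm" agree on "utbuut" (6 characters) before diverging; nothing deeper is shared.
Longest shared-prefix length: 6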